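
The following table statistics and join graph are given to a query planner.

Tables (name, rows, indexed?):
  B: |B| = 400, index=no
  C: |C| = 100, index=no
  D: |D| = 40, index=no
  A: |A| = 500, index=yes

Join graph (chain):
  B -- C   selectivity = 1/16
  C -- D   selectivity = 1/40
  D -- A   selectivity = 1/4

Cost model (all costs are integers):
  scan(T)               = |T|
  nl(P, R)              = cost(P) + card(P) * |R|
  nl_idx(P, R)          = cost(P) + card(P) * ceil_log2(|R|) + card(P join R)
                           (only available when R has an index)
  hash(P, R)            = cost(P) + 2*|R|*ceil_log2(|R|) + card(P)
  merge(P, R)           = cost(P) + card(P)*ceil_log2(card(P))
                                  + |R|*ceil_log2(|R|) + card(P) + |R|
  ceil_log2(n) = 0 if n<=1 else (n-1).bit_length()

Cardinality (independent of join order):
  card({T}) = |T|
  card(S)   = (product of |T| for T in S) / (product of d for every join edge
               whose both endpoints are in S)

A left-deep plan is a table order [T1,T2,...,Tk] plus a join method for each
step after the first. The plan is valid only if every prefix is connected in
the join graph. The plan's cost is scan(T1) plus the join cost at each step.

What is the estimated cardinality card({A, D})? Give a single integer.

Tables in S: A(500), D(40)
Edges inside S: D-A(d=4)
numerator = 500 * 40 = 20000
denominator = 4 = 4
card(S) = 20000 / 4 = 5000

5000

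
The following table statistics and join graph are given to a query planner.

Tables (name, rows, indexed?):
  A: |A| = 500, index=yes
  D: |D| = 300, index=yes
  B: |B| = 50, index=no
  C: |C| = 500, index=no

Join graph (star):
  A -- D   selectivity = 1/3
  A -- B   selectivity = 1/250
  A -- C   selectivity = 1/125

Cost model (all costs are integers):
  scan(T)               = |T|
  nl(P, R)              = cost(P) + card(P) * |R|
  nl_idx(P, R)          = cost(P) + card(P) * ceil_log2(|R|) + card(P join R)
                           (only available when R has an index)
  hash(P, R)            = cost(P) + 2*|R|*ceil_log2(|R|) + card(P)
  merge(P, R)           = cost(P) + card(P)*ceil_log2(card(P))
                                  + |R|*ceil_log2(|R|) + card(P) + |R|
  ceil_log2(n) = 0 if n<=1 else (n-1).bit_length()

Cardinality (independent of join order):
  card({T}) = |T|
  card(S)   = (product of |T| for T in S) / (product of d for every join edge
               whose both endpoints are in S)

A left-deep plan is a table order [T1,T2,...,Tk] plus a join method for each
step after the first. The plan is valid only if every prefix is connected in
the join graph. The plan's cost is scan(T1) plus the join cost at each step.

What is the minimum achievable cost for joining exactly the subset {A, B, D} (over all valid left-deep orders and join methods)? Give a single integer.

4400

Selinger DP over subsets of {A,B,D}:
  {A}: scan cost=500, card=500
  {D}: scan cost=300, card=300
  {B}: scan cost=50, card=50
  {AD}: card=50000; try (D,hash)→6400, (A,merge)→8300, (D,merge)→8500, (A,hash)→9600, (A,nl_idx)→53000, (D,nl_idx)→55000 …(+2); best=6400 via (D,hash)
  {AB}: card=100; try (A,nl_idx)→600, (B,hash)→1600, (A,merge)→5400, (B,merge)→5850, (A,hash)→9100, (A,nl)→25050 …(+1); best=600 via (A,nl_idx)
  {ABD}: card=10000; try (D,merge)→4400, (D,hash)→6100, (D,nl_idx)→11500, (D,nl)→30600, (B,hash)→57000, (B,merge)→856750 …(+1); best=4400 via (D,merge)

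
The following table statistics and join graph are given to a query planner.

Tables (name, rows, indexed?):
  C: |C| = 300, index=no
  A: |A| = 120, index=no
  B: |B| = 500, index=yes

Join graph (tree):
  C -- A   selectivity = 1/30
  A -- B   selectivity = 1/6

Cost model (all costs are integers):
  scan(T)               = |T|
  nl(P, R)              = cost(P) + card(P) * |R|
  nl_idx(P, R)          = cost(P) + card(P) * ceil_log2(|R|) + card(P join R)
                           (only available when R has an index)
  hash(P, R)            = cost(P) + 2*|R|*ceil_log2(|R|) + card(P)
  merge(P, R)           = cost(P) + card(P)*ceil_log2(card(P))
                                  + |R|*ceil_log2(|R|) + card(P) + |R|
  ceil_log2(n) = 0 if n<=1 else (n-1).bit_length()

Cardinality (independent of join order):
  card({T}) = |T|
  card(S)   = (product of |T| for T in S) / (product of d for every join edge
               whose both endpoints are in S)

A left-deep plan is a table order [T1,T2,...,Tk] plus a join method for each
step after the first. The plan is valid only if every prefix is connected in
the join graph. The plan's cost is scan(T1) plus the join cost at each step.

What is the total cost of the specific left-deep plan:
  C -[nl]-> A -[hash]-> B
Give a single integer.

46500

step 1: scan C: cost=300, card=300
step 2: join A via nl
    card(P join A) = 300*120/(30) = 1200
    cost = 300 + 300*120 = 36300
step 3: join B via hash
    card(P join B) = 1200*500/(6) = 100000
    cost = 36300 + 2*500*9 + 1200 = 46500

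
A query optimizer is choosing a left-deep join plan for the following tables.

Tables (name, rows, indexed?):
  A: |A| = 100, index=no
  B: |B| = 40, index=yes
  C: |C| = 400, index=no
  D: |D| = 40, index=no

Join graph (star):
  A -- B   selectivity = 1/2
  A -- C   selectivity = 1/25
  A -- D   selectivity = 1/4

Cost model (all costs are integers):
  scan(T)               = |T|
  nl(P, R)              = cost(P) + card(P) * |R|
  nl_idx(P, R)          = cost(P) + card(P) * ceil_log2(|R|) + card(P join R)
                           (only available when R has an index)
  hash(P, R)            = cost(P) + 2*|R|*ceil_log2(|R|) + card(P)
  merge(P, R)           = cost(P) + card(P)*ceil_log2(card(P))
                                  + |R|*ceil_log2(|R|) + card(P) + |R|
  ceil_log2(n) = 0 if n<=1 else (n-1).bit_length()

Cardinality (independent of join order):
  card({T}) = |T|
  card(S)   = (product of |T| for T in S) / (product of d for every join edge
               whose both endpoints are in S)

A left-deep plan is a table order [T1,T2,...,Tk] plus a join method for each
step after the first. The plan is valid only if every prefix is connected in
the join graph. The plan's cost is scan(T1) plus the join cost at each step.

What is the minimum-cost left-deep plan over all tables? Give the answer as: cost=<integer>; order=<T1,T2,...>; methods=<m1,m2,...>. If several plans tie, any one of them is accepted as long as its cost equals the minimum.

cost=20760; order=C,A,D,B; methods=hash,hash,hash

Selinger DP (subsets sized 1..n):
  {A}: scan cost=100, card=100
  {B}: scan cost=40, card=40
  {C}: scan cost=400, card=400
  {D}: scan cost=40, card=40
  {AB}: card=2000; try (B,hash)→680, (A,merge)→1120, (B,merge)→1180, (A,hash)→1480, (B,nl_idx)→2700, (A,nl)→4040 …(+1); best=680 via (B,hash)
  {AC}: card=1600; try (A,hash)→2200, (C,merge)→4900, (A,merge)→5200, (C,hash)→7400, (C,nl)→40100, (A,nl)→40400; best=2200 via (A,hash)
  {AD}: card=1000; try (D,hash)→680, (A,merge)→1120, (D,merge)→1180, (A,hash)→1480, (A,nl)→4040, (D,nl)→4100; best=680 via (D,hash)
  {ABC}: card=32000; try (B,hash)→4280, (C,hash)→9880, (B,merge)→21680, (C,merge)→28680, (B,nl_idx)→43800, (B,nl)→66200 …(+1); best=4280 via (B,hash)
  {ABD}: card=20000; try (B,hash)→2160, (D,hash)→3160, (B,merge)→11960, (D,merge)→24960, (B,nl_idx)→26680, (B,nl)→40680 …(+1); best=2160 via (B,hash)
  {ACD}: card=16000; try (D,hash)→4280, (C,hash)→8880, (C,merge)→15680, (D,merge)→21680, (D,nl)→66200, (C,nl)→400680; best=4280 via (D,hash)
  {ABCD}: card=320000; try (B,hash)→20760, (C,hash)→29360, (D,hash)→36760, (B,merge)→244560, (C,merge)→326160, (B,nl_idx)→420280 …(+4); best=20760 via (B,hash)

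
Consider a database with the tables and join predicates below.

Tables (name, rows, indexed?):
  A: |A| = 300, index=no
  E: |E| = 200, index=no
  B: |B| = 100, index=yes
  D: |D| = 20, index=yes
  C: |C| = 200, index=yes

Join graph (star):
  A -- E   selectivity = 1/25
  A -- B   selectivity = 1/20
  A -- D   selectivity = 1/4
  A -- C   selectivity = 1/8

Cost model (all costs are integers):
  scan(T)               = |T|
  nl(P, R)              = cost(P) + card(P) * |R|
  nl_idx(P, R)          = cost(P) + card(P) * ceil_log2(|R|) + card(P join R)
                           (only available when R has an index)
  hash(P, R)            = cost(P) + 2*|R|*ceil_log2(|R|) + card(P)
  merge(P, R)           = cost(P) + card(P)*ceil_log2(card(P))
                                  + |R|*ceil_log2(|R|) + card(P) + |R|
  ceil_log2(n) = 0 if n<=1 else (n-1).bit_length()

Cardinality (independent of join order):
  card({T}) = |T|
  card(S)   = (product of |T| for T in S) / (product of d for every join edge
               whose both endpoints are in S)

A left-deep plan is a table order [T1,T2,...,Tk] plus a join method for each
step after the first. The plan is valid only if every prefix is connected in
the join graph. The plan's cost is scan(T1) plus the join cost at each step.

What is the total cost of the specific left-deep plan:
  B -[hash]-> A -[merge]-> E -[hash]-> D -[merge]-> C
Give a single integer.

1059400

step 1: scan B: cost=100, card=100
step 2: join A via hash
    card(P join A) = 100*300/(20) = 1500
    cost = 100 + 2*300*9 + 100 = 5600
step 3: join E via merge
    card(P join E) = 1500*200/(25) = 12000
    cost = 5600 + 1500*11 + 200*8 + 1500 + 200 = 25400
step 4: join D via hash
    card(P join D) = 12000*20/(4) = 60000
    cost = 25400 + 2*20*5 + 12000 = 37600
step 5: join C via merge
    card(P join C) = 60000*200/(8) = 1500000
    cost = 37600 + 60000*16 + 200*8 + 60000 + 200 = 1059400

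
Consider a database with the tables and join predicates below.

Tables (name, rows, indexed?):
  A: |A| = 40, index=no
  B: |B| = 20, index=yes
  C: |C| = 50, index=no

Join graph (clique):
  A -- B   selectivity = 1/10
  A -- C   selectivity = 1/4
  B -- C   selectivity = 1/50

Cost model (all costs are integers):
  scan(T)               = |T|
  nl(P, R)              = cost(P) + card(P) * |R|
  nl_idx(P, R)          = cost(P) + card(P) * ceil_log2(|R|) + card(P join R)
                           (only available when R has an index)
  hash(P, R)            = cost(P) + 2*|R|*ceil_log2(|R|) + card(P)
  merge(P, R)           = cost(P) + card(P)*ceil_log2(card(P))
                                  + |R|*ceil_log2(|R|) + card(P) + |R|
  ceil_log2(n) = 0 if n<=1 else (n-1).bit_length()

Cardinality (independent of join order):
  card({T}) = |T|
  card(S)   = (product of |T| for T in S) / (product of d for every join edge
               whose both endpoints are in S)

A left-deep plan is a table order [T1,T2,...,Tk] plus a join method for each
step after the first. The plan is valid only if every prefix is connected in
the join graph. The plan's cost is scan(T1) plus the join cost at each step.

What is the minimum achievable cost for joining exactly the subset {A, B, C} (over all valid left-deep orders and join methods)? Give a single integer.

Selinger DP over subsets of {A,B,C}:
  {A}: scan cost=40, card=40
  {B}: scan cost=20, card=20
  {C}: scan cost=50, card=50
  {AB}: card=80; try (B,hash)→280, (B,nl_idx)→320, (A,merge)→420, (B,merge)→440, (A,hash)→520, (A,nl)→820 …(+1); best=280 via (B,hash)
  {AC}: card=500; try (A,hash)→580, (C,merge)→670, (C,hash)→680, (A,merge)→680, (C,nl)→2040, (A,nl)→2050; best=580 via (A,hash)
  {BC}: card=20; try (B,hash)→300, (B,nl_idx)→320, (C,merge)→490, (B,merge)→520, (C,hash)→640, (C,nl)→1020 …(+1); best=300 via (B,hash)
  {ABC}: card=20; try (A,merge)→700, (A,hash)→800, (C,hash)→960, (A,nl)→1100, (C,merge)→1270, (B,hash)→1280 …(+4); best=700 via (A,merge)

700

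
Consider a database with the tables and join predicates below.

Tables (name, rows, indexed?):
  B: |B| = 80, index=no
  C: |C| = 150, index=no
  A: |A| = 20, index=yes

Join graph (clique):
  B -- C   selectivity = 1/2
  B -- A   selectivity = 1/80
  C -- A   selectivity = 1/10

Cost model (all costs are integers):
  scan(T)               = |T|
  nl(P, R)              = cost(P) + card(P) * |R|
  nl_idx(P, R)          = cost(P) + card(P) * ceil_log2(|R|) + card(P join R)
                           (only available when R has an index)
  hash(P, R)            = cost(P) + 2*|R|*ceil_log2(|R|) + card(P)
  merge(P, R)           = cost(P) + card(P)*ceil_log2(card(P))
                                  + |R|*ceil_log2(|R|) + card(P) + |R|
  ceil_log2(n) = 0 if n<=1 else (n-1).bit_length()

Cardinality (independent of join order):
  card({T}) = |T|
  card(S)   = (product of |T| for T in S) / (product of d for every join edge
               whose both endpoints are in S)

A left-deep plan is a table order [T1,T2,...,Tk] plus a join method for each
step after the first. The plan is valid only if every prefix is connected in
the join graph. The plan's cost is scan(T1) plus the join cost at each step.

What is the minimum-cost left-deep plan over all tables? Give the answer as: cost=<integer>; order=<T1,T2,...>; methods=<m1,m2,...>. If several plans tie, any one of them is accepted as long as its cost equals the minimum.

Selinger DP (subsets sized 1..n):
  {B}: scan cost=80, card=80
  {C}: scan cost=150, card=150
  {A}: scan cost=20, card=20
  {BC}: card=6000; try (B,hash)→1420, (C,merge)→2070, (B,merge)→2140, (C,hash)→2560, (C,nl)→12080, (B,nl)→12150; best=1420 via (B,hash)
  {AB}: card=20; try (A,hash)→360, (A,nl_idx)→500, (B,merge)→780, (A,merge)→840, (B,hash)→1160, (B,nl)→1620 …(+1); best=360 via (A,hash)
  {AC}: card=300; try (A,hash)→500, (A,nl_idx)→1200, (C,merge)→1490, (A,merge)→1620, (C,hash)→2440, (C,nl)→3020 …(+1); best=500 via (A,hash)
  {ABC}: card=150; try (C,merge)→1830, (B,hash)→1920, (C,hash)→2780, (C,nl)→3360, (B,merge)→4140, (A,hash)→7620 …(+4); best=1830 via (C,merge)

cost=1830; order=B,A,C; methods=hash,merge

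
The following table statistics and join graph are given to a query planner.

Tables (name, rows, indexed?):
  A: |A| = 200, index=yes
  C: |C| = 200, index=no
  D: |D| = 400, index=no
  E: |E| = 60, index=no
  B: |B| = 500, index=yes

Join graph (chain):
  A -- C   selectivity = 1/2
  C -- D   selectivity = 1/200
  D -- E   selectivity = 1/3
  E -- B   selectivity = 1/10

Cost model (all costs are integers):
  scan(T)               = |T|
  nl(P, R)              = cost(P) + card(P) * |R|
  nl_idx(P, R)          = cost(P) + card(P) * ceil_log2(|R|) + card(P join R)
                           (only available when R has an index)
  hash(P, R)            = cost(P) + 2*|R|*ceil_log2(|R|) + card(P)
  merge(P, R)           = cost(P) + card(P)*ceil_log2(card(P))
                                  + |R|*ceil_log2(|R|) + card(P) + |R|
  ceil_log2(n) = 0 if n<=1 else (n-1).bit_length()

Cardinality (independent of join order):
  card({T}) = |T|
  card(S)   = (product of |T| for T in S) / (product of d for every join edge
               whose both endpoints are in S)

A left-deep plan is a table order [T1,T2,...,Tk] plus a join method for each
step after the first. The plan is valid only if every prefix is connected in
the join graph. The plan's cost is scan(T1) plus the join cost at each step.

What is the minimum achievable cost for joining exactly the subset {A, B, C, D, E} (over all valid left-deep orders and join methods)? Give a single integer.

425320

Selinger DP over subsets of {A,B,C,D,E}:
  {A}: scan cost=200, card=200
  {C}: scan cost=200, card=200
  {D}: scan cost=400, card=400
  {E}: scan cost=60, card=60
  {B}: scan cost=500, card=500
  {AC}: card=20000; try (C,hash)→3600, (A,hash)→3600, (C,merge)→3800, (A,merge)→3800, (A,nl_idx)→21800, (C,nl)→40200 …(+1); best=3600 via (C,hash)
  {CD}: card=400; try (C,hash)→4000, (D,merge)→6000, (C,merge)→6200, (D,hash)→7600, (D,nl)→80200, (C,nl)→80400; best=4000 via (C,hash)
  {DE}: card=8000; try (E,hash)→1520, (D,merge)→4480, (E,merge)→4820, (D,hash)→7320, (D,nl)→24060, (E,nl)→24400; best=1520 via (E,hash)
  {BE}: card=3000; try (E,hash)→1720, (B,nl_idx)→3600, (B,merge)→5480, (E,merge)→5920, (B,hash)→9120, (B,nl)→30060 …(+1); best=1720 via (E,hash)
  {ACD}: card=40000; try (A,hash)→7600, (A,merge)→9800, (D,hash)→30800, (A,nl_idx)→47200, (A,nl)→84000, (D,merge)→327600 …(+1); best=7600 via (A,hash)
  {CDE}: card=8000; try (E,hash)→5120, (E,merge)→8420, (C,hash)→12720, (E,nl)→28000, (C,merge)→115320, (C,nl)→1601520; best=5120 via (E,hash)
  {BDE}: card=400000; try (D,hash)→11920, (B,hash)→18520, (D,merge)→44720, (B,merge)→118520, (B,nl_idx)→473520, (D,nl)→1201720 …(+1); best=11920 via (D,hash)
  {ACDE}: card=800000; try (A,hash)→16320, (E,hash)→48320, (A,merge)→118920, (E,merge)→688020, (A,nl_idx)→869120, (A,nl)→1605120 …(+1); best=16320 via (A,hash)
  {BCDE}: card=400000; try (B,hash)→22120, (B,merge)→122120, (C,hash)→415120, (B,nl_idx)→477120, (B,nl)→4005120, (C,merge)→8013720 …(+1); best=22120 via (B,hash)
  {ABCDE}: card=40000000; try (A,hash)→425320, (B,hash)→825320, (A,merge)→8023920, (B,merge)→16821320, (A,nl_idx)→43222120, (B,nl_idx)→47216320 …(+2); best=425320 via (A,hash)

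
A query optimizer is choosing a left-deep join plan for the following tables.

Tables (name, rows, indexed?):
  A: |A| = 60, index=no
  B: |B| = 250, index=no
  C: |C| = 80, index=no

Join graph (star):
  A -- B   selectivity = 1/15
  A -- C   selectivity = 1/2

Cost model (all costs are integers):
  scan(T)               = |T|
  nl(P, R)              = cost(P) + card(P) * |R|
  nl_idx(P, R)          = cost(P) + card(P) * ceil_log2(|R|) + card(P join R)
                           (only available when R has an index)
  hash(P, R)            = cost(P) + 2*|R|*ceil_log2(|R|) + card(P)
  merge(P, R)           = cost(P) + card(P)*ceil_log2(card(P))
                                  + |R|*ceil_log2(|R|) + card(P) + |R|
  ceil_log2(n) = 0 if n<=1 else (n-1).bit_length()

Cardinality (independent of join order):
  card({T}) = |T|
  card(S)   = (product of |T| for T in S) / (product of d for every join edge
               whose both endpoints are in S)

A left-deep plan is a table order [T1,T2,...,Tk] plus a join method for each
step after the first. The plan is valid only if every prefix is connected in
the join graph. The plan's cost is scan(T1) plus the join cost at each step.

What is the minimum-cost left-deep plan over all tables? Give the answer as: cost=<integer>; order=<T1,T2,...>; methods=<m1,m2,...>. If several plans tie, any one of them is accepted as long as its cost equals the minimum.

cost=3340; order=B,A,C; methods=hash,hash

Selinger DP (subsets sized 1..n):
  {A}: scan cost=60, card=60
  {B}: scan cost=250, card=250
  {C}: scan cost=80, card=80
  {AB}: card=1000; try (A,hash)→1220, (B,merge)→2730, (A,merge)→2920, (B,hash)→4120, (B,nl)→15060, (A,nl)→15250; best=1220 via (A,hash)
  {AC}: card=2400; try (A,hash)→880, (C,merge)→1120, (A,merge)→1140, (C,hash)→1240, (C,nl)→4860, (A,nl)→4880; best=880 via (A,hash)
  {ABC}: card=40000; try (C,hash)→3340, (B,hash)→7280, (C,merge)→12860, (B,merge)→34330, (C,nl)→81220, (B,nl)→600880; best=3340 via (C,hash)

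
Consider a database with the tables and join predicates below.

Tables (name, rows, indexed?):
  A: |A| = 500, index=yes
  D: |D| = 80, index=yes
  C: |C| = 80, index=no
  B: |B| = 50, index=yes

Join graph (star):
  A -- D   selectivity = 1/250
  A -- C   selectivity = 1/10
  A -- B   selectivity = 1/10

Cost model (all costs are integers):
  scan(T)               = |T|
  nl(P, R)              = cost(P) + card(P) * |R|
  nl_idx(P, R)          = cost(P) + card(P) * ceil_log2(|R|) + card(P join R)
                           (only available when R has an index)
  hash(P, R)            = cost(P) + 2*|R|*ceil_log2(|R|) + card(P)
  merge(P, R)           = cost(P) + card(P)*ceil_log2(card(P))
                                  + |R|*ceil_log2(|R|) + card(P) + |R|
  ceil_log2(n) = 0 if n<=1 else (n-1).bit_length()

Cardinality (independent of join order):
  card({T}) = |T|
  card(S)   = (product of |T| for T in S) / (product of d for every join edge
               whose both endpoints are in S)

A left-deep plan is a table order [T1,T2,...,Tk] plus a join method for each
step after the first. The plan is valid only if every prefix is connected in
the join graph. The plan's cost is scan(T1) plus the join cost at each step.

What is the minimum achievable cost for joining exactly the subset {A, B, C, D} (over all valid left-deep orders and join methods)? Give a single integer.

3640

Selinger DP over subsets of {A,B,C,D}:
  {A}: scan cost=500, card=500
  {D}: scan cost=80, card=80
  {C}: scan cost=80, card=80
  {B}: scan cost=50, card=50
  {AD}: card=160; try (A,nl_idx)→960, (D,hash)→2120, (D,nl_idx)→4160, (A,merge)→5720, (D,merge)→6140, (A,hash)→9160 …(+2); best=960 via (A,nl_idx)
  {AC}: card=4000; try (C,hash)→2120, (A,nl_idx)→4800, (A,merge)→5720, (C,merge)→6140, (A,hash)→9160, (A,nl)→40080 …(+1); best=2120 via (C,hash)
  {AB}: card=2500; try (B,hash)→1600, (A,nl_idx)→3000, (A,merge)→5400, (B,merge)→5850, (B,nl_idx)→6000, (A,hash)→9100 …(+2); best=1600 via (B,hash)
  {ACD}: card=1280; try (C,hash)→2240, (C,merge)→3040, (D,hash)→7240, (C,nl)→13760, (D,nl_idx)→31400, (D,merge)→54760 …(+1); best=2240 via (C,hash)
  {ABD}: card=800; try (B,hash)→1720, (B,nl_idx)→2720, (B,merge)→2750, (D,hash)→5220, (B,nl)→8960, (D,nl_idx)→19900 …(+2); best=1720 via (B,hash)
  {ABC}: card=20000; try (C,hash)→5220, (B,hash)→6720, (C,merge)→34740, (B,nl_idx)→46120, (B,merge)→54470, (C,nl)→201600 …(+1); best=5220 via (C,hash)
  {ABCD}: card=6400; try (C,hash)→3640, (B,hash)→4120, (C,merge)→11160, (B,nl_idx)→16320, (B,merge)→17950, (D,hash)→26340 …(+5); best=3640 via (C,hash)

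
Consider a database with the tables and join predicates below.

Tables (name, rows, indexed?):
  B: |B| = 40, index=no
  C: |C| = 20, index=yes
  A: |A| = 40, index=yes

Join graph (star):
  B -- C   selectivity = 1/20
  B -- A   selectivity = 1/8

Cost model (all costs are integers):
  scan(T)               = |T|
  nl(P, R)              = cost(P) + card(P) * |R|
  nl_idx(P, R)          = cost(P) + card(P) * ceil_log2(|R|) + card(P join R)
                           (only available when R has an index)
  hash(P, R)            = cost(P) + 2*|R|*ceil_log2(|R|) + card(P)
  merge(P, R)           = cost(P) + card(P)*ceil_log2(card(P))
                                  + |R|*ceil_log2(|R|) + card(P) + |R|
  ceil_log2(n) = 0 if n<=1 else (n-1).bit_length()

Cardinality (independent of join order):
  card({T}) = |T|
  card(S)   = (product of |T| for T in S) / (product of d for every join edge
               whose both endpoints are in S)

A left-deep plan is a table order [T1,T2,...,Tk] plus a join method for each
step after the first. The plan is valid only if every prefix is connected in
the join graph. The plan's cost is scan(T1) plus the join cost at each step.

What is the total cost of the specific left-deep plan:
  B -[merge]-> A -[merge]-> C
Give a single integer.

step 1: scan B: cost=40, card=40
step 2: join A via merge
    card(P join A) = 40*40/(8) = 200
    cost = 40 + 40*6 + 40*6 + 40 + 40 = 600
step 3: join C via merge
    card(P join C) = 200*20/(20) = 200
    cost = 600 + 200*8 + 20*5 + 200 + 20 = 2520

2520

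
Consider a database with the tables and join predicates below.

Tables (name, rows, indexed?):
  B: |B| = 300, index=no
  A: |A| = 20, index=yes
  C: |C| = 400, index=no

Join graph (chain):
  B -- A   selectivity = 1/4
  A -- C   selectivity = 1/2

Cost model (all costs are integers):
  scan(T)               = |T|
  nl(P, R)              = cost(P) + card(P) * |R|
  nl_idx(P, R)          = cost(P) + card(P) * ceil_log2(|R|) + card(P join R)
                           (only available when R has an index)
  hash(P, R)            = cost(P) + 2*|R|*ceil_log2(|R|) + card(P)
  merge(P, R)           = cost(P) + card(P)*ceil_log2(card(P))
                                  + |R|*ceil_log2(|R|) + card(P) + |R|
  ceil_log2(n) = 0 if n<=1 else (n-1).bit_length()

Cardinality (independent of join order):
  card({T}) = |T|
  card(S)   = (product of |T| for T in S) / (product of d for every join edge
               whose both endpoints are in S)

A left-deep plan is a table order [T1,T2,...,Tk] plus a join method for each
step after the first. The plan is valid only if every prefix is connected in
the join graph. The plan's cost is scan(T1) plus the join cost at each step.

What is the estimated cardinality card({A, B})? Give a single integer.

1500

Tables in S: A(20), B(300)
Edges inside S: B-A(d=4)
numerator = 20 * 300 = 6000
denominator = 4 = 4
card(S) = 6000 / 4 = 1500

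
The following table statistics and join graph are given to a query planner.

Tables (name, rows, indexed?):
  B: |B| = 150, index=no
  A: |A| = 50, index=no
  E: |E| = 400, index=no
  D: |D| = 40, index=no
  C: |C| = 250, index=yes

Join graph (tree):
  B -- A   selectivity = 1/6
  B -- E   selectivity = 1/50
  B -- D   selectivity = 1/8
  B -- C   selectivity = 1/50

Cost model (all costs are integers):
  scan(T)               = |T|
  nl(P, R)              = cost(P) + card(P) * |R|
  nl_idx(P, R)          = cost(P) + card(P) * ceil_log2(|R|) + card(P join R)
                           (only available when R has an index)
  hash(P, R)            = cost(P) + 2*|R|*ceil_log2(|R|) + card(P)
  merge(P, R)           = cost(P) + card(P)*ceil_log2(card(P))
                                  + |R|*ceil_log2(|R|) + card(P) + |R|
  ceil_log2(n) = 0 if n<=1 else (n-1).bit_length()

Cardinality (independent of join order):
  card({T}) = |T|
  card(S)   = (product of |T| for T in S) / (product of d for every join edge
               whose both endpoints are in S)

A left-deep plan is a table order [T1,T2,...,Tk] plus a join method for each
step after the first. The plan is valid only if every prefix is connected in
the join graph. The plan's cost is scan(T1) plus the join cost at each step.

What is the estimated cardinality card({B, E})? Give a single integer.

1200

Tables in S: B(150), E(400)
Edges inside S: B-E(d=50)
numerator = 150 * 400 = 60000
denominator = 50 = 50
card(S) = 60000 / 50 = 1200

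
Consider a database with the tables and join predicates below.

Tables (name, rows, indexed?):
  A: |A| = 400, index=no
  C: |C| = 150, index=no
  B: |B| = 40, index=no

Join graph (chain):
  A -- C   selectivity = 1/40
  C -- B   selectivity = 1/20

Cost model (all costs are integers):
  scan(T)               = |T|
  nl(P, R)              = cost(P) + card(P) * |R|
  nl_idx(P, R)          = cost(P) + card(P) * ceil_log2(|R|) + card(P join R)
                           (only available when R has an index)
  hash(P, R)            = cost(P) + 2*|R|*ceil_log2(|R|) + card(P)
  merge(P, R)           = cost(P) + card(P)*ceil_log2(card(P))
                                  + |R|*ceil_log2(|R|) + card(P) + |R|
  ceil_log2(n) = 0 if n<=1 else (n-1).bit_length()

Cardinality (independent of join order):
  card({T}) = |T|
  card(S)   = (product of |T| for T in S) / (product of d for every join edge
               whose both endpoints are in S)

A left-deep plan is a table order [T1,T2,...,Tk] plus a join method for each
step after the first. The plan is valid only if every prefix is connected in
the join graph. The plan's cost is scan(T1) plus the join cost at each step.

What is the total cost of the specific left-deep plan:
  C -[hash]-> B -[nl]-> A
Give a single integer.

120780

step 1: scan C: cost=150, card=150
step 2: join B via hash
    card(P join B) = 150*40/(20) = 300
    cost = 150 + 2*40*6 + 150 = 780
step 3: join A via nl
    card(P join A) = 300*400/(40) = 3000
    cost = 780 + 300*400 = 120780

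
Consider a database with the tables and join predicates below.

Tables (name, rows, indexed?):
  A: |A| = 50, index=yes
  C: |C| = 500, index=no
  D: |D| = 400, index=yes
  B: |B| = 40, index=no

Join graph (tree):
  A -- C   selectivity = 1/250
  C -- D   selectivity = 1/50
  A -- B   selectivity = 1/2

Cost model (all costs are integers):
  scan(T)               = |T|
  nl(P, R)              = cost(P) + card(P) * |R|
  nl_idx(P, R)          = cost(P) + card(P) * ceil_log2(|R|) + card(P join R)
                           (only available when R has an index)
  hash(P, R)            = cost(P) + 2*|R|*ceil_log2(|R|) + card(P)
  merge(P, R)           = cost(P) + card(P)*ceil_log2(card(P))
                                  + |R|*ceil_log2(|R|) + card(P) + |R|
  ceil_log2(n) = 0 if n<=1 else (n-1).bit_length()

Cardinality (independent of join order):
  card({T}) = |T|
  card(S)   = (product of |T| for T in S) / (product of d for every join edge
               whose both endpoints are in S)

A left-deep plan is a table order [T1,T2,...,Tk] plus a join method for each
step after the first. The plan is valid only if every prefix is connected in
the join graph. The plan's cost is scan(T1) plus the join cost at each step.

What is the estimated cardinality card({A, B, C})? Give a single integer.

2000

Tables in S: A(50), B(40), C(500)
Edges inside S: A-C(d=250), A-B(d=2)
numerator = 50 * 40 * 500 = 1000000
denominator = 250 * 2 = 500
card(S) = 1000000 / 500 = 2000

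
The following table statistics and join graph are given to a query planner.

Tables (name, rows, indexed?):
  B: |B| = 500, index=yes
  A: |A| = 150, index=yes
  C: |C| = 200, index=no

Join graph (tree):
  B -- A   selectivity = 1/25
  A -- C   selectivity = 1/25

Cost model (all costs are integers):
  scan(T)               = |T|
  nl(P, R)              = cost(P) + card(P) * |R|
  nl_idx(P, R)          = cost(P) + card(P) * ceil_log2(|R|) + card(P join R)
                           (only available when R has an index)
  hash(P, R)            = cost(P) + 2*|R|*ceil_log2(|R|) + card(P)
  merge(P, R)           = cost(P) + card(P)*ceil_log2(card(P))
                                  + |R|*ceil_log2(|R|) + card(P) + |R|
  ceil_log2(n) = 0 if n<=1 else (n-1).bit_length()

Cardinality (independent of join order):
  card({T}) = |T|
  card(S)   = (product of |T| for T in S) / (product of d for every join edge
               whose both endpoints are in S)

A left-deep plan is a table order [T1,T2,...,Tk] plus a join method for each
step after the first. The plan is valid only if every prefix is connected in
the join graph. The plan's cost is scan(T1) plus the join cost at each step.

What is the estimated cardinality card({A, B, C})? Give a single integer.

24000

Tables in S: A(150), B(500), C(200)
Edges inside S: B-A(d=25), A-C(d=25)
numerator = 150 * 500 * 200 = 15000000
denominator = 25 * 25 = 625
card(S) = 15000000 / 625 = 24000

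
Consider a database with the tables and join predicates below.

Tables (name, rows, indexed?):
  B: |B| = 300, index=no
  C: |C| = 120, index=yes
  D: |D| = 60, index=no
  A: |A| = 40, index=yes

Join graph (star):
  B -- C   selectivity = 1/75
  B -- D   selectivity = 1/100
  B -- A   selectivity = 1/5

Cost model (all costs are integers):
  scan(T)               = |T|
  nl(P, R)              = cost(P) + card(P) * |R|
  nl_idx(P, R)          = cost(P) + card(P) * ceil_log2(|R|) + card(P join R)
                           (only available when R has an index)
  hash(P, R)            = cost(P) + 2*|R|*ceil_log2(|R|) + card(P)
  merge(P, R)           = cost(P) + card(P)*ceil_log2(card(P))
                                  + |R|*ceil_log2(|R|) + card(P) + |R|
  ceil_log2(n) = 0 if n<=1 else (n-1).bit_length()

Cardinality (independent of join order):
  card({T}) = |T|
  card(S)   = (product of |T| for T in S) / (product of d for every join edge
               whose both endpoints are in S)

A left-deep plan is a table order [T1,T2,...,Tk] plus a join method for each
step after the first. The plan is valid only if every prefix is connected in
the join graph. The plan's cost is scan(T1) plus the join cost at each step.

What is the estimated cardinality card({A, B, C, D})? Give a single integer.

Tables in S: A(40), B(300), C(120), D(60)
Edges inside S: B-C(d=75), B-D(d=100), B-A(d=5)
numerator = 40 * 300 * 120 * 60 = 86400000
denominator = 75 * 100 * 5 = 37500
card(S) = 86400000 / 37500 = 2304

2304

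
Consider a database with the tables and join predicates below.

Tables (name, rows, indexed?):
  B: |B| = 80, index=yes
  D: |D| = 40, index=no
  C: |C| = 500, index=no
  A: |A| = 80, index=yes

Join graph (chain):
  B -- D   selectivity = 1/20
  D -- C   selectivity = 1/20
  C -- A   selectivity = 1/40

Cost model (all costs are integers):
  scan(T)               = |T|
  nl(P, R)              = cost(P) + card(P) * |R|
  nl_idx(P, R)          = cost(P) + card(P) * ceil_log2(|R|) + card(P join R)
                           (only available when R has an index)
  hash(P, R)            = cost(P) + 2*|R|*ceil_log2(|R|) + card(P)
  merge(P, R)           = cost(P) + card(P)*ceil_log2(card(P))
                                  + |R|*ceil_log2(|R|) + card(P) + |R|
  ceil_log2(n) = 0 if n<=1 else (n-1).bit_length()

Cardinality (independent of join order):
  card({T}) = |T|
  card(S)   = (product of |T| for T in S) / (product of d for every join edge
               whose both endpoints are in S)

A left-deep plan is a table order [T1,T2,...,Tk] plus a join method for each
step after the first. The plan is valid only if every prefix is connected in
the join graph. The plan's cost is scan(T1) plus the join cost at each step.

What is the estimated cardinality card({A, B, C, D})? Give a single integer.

8000

Tables in S: A(80), B(80), C(500), D(40)
Edges inside S: B-D(d=20), D-C(d=20), C-A(d=40)
numerator = 80 * 80 * 500 * 40 = 128000000
denominator = 20 * 20 * 40 = 16000
card(S) = 128000000 / 16000 = 8000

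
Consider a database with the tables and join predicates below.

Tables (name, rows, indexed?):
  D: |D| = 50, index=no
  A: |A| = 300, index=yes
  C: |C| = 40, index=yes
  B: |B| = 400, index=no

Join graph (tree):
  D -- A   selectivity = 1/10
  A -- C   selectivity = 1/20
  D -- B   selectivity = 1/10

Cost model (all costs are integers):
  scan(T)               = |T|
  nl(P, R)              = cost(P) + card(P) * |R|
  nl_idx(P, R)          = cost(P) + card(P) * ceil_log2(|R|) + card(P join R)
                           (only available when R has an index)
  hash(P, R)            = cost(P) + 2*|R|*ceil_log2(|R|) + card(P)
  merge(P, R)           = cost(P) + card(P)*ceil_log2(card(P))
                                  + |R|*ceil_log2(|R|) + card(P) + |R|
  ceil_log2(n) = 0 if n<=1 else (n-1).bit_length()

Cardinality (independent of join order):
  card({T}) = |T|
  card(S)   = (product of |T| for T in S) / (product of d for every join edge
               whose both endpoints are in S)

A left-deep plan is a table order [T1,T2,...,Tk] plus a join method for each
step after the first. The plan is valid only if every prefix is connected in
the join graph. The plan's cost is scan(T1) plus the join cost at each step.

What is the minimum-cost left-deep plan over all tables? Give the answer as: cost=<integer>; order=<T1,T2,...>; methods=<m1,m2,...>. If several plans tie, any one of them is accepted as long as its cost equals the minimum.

cost=12400; order=C,A,D,B; methods=nl_idx,hash,hash

Selinger DP (subsets sized 1..n):
  {D}: scan cost=50, card=50
  {A}: scan cost=300, card=300
  {C}: scan cost=40, card=40
  {B}: scan cost=400, card=400
  {AD}: card=1500; try (D,hash)→1200, (A,nl_idx)→2000, (A,merge)→3400, (D,merge)→3650, (A,hash)→5500, (A,nl)→15050 …(+1); best=1200 via (D,hash)
  {BD}: card=2000; try (D,hash)→1400, (B,merge)→4400, (D,merge)→4750, (B,hash)→7300, (B,nl)→20050, (D,nl)→20400; best=1400 via (D,hash)
  {AC}: card=600; try (A,nl_idx)→1000, (C,hash)→1080, (C,nl_idx)→2700, (A,merge)→3320, (C,merge)→3580, (A,hash)→5480 …(+2); best=1000 via (A,nl_idx)
  {ACD}: card=3000; try (D,hash)→2200, (C,hash)→3180, (D,merge)→7950, (C,nl_idx)→13200, (C,merge)→19480, (D,nl)→31000 …(+1); best=2200 via (D,hash)
  {ABD}: card=60000; try (A,hash)→8800, (B,hash)→9900, (B,merge)→23200, (A,merge)→28400, (A,nl_idx)→79400, (B,nl)→601200 …(+1); best=8800 via (A,hash)
  {ABCD}: card=120000; try (B,hash)→12400, (B,merge)→45200, (C,hash)→69280, (C,nl_idx)→488800, (C,merge)→1029080, (B,nl)→1202200 …(+1); best=12400 via (B,hash)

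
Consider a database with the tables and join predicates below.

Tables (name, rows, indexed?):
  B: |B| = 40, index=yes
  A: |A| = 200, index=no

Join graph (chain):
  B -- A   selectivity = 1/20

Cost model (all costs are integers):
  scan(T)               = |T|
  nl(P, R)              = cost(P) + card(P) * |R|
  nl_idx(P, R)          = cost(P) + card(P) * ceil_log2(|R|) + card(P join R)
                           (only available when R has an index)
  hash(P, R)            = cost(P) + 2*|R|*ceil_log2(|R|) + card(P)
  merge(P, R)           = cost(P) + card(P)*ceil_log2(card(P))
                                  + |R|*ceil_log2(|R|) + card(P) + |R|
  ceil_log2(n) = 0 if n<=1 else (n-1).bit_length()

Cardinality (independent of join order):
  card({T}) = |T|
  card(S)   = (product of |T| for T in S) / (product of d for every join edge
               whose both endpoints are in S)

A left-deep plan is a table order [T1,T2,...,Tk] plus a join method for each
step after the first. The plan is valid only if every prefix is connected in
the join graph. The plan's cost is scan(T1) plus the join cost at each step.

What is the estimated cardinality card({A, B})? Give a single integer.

400

Tables in S: A(200), B(40)
Edges inside S: B-A(d=20)
numerator = 200 * 40 = 8000
denominator = 20 = 20
card(S) = 8000 / 20 = 400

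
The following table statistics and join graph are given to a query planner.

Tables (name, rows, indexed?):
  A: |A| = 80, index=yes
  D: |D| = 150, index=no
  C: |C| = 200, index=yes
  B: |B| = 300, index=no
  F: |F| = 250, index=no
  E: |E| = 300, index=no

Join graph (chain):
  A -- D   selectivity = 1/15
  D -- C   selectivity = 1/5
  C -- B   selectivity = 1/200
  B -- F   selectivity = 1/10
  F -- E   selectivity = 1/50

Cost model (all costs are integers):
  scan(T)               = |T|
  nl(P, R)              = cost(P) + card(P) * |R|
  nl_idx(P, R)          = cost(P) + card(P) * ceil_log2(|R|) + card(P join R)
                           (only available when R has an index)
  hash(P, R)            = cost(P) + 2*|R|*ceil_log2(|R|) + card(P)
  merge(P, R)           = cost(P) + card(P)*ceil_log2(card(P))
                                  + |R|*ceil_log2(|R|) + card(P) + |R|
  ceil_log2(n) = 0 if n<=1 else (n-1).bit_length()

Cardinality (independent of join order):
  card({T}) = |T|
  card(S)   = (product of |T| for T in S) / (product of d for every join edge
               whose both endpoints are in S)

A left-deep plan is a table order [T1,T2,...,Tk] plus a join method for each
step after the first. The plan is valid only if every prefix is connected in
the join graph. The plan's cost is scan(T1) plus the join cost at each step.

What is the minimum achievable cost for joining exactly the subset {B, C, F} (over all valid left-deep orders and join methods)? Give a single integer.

7300

Selinger DP over subsets of {B,C,F}:
  {C}: scan cost=200, card=200
  {B}: scan cost=300, card=300
  {F}: scan cost=250, card=250
  {BC}: card=300; try (C,nl_idx)→3000, (C,hash)→3800, (B,merge)→5000, (C,merge)→5100, (B,hash)→5800, (B,nl)→60200 …(+1); best=3000 via (C,nl_idx)
  {BF}: card=7500; try (F,hash)→4600, (B,merge)→5500, (F,merge)→5550, (B,hash)→5900, (B,nl)→75250, (F,nl)→75300; best=4600 via (F,hash)
  {BCF}: card=7500; try (F,hash)→7300, (F,merge)→8250, (C,hash)→15300, (C,nl_idx)→72100, (F,nl)→78000, (C,merge)→111400 …(+1); best=7300 via (F,hash)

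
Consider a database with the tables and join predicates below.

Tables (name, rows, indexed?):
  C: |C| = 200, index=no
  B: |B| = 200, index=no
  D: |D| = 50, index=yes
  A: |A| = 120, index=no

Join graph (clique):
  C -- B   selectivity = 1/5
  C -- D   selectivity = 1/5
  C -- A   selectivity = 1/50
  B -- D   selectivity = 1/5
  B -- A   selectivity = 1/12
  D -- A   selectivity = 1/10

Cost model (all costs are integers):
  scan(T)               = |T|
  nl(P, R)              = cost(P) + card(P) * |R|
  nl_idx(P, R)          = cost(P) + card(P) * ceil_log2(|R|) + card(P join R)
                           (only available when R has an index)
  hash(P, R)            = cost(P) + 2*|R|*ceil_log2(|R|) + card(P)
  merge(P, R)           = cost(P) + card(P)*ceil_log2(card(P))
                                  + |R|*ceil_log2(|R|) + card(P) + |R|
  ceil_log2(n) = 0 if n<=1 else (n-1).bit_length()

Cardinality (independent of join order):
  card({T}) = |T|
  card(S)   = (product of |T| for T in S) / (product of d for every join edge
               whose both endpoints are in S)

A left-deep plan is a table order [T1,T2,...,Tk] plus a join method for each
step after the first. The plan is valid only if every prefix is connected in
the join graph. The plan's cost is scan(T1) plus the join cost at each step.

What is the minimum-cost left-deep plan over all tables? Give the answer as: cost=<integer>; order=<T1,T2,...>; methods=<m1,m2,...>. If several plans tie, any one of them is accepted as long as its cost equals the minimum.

cost=6840; order=C,A,D,B; methods=hash,hash,hash

Selinger DP (subsets sized 1..n):
  {C}: scan cost=200, card=200
  {B}: scan cost=200, card=200
  {D}: scan cost=50, card=50
  {A}: scan cost=120, card=120
  {BC}: card=8000; try (C,hash)→3600, (B,hash)→3600, (C,merge)→3800, (B,merge)→3800, (C,nl)→40200, (B,nl)→40200; best=3600 via (C,hash)
  {CD}: card=2000; try (D,hash)→1000, (C,merge)→2200, (D,merge)→2350, (C,hash)→3300, (D,nl_idx)→3400, (C,nl)→10050 …(+1); best=1000 via (D,hash)
  {AC}: card=480; try (A,hash)→2080, (C,merge)→2880, (A,merge)→2960, (C,hash)→3440, (C,nl)→24120, (A,nl)→24200; best=2080 via (A,hash)
  {BD}: card=2000; try (D,hash)→1000, (B,merge)→2200, (D,merge)→2350, (B,hash)→3300, (D,nl_idx)→3400, (B,nl)→10050 …(+1); best=1000 via (D,hash)
  {AB}: card=2000; try (A,hash)→2080, (B,merge)→2880, (A,merge)→2960, (B,hash)→3440, (B,nl)→24120, (A,nl)→24200; best=2080 via (A,hash)
  {AD}: card=600; try (D,hash)→840, (A,merge)→1360, (D,merge)→1430, (D,nl_idx)→1440, (A,hash)→1780, (A,nl)→6050 …(+1); best=840 via (D,hash)
  {BCD}: card=16000; try (C,hash)→6200, (B,hash)→6200, (D,hash)→12200, (C,merge)→26800, (B,merge)→26800, (D,nl_idx)→67600 …(+4); best=6200 via (C,hash)
  {ABC}: card=1600; try (B,hash)→5760, (C,hash)→7280, (B,merge)→8680, (A,hash)→13280, (C,merge)→27880, (B,nl)→98080 …(+3); best=5760 via (B,hash)
  {ACD}: card=480; try (D,hash)→3160, (C,hash)→4640, (A,hash)→4680, (D,nl_idx)→5440, (D,merge)→7230, (C,merge)→9240 …(+4); best=3160 via (D,hash)
  {ABD}: card=2000; try (B,hash)→4640, (D,hash)→4680, (A,hash)→4680, (B,merge)→9240, (D,nl_idx)→16080, (A,merge)→25960 …(+4); best=4640 via (B,hash)
  {ABCD}: card=320; try (B,hash)→6840, (D,hash)→7960, (B,merge)→9760, (C,hash)→9840, (D,nl_idx)→15680, (A,hash)→23880 …(+7); best=6840 via (B,hash)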